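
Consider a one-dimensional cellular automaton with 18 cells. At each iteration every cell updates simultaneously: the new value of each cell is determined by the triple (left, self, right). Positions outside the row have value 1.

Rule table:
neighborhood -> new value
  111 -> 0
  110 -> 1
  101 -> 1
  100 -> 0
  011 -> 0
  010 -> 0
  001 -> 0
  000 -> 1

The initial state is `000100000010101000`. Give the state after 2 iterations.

100100001000100001

010001111001010010
100100001000100001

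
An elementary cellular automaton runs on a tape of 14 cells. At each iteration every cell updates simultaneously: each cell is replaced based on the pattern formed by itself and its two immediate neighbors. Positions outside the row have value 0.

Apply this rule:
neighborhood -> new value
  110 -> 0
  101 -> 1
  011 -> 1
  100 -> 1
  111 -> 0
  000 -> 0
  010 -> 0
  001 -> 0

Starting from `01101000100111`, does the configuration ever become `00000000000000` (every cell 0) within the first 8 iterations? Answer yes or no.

iteration 1: 01010100010100
iteration 2: 00101010001010
iteration 3: 00010101000101
iteration 4: 00001010100010
iteration 5: 00000101010001
iteration 6: 00000010101000
iteration 7: 00000001010100
iteration 8: 00000000101010
iteration 8 is 00000000101010, still not uniform 0

no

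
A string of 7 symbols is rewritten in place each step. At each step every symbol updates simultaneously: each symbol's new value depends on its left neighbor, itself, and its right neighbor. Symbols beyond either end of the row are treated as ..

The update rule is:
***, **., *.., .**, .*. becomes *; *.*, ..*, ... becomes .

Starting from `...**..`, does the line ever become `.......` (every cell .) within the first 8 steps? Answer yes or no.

no

...***.
...****
...****  (fixed point — unchanged through step 8)
step 8 is ...****, still not uniform .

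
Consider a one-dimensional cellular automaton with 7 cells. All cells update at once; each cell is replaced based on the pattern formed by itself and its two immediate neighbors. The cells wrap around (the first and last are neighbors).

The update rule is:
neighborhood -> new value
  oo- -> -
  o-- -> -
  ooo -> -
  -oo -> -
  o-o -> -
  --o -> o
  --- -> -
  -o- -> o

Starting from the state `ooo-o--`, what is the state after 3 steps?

--o---o

----o-o
---oo-o
--o---o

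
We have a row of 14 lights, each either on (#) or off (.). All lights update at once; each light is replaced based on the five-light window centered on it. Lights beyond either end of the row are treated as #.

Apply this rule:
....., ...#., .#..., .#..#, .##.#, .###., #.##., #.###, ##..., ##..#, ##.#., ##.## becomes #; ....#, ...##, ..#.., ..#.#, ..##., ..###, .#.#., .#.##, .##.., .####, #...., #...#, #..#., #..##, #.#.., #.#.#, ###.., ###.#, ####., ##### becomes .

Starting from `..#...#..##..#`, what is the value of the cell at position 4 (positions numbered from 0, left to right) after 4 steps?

#..#.#.#...#..
.#......#.#.#.
#.#.##.#......
.#..###.#.##..
position 4 holds #

#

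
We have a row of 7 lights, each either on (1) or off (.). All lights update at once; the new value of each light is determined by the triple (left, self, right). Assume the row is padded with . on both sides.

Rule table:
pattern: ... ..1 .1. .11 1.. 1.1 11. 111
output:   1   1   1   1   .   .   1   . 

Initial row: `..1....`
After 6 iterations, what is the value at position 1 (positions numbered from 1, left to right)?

iteration 1: 111.111
iteration 2: 1.1.1.1
iteration 3: 1.1.1.1  (fixed point — unchanged through iteration 6)
position 1 holds 1

1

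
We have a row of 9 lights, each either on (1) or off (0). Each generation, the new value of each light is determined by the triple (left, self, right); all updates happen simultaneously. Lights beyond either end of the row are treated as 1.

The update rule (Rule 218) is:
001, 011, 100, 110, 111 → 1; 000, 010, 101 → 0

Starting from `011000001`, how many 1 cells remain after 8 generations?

generation 1: 011100011
generation 2: 011110111
generation 3: 011110111  (fixed point — unchanged through generation 8)
count of 1: 7

7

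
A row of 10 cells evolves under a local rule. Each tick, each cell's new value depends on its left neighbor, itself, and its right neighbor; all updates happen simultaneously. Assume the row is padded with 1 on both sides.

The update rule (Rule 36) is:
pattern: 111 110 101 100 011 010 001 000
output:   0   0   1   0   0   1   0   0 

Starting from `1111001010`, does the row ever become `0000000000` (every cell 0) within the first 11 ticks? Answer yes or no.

0000001111
0000000000
all cells are 0 at tick 2

yes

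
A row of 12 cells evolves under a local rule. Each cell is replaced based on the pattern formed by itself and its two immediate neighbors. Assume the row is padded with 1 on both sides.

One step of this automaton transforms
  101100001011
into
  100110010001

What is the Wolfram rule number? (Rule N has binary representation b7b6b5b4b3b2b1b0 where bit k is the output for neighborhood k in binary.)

210

position 11: 111 → 1  (bit 7 = 1)
position 0: 110 → 1  (bit 6 = 1)
position 1: 101 → 0  (bit 5 = 0)
position 4: 100 → 1  (bit 4 = 1)
position 2: 011 → 0  (bit 3 = 0)
position 8: 010 → 0  (bit 2 = 0)
position 7: 001 → 1  (bit 1 = 1)
position 5: 000 → 0  (bit 0 = 0)
bits b7..b0 = 11010010 = 210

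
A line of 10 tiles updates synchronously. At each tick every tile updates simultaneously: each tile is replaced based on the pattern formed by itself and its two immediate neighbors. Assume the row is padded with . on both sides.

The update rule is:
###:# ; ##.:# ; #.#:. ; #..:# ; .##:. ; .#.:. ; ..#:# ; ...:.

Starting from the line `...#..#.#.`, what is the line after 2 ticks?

tick 1: ..#.##...#
tick 2: .#...##.#.

.#...##.#.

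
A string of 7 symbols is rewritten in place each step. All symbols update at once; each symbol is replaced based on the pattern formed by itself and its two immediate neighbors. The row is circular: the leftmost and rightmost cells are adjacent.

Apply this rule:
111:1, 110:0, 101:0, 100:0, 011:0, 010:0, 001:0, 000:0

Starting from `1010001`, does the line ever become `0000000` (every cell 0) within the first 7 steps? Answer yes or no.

yes

0000000
all cells are 0 at step 1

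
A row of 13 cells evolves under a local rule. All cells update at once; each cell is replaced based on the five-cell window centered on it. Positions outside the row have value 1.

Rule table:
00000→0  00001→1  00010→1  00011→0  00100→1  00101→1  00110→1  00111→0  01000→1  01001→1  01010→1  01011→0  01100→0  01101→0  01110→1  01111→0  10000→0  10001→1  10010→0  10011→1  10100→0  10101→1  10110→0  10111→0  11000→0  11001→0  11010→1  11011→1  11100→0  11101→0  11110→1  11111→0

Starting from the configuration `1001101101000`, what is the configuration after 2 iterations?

iteration 1: 0011010010110
iteration 2: 0110101010001

0110101010001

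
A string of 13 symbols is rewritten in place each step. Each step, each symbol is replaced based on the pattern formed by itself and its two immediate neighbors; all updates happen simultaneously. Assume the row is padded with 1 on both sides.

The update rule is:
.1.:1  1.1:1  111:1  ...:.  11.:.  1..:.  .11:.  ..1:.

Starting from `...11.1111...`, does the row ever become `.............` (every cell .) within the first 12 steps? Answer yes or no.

yes

step 1: .....1.11....
step 2: .....11......
step 3: .............
all cells are . at step 3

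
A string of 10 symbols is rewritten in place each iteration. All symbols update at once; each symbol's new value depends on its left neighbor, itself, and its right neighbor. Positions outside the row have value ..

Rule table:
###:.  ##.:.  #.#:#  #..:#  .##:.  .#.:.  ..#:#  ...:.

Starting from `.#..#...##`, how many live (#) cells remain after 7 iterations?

#.##.#.#..
.#..#.#.#.
#.##.#.#.#
.#..#.#.#.  (repeats iteration 2; period 2)
iteration 7: #.##.#.#.#
count of #: 6

6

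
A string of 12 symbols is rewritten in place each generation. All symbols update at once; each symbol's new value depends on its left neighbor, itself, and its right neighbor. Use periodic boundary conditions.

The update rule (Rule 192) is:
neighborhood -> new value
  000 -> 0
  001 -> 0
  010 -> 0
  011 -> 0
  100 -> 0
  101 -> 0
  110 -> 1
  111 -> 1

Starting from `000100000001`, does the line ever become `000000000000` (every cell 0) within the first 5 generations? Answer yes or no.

000000000000
all cells are 0 at generation 1

yes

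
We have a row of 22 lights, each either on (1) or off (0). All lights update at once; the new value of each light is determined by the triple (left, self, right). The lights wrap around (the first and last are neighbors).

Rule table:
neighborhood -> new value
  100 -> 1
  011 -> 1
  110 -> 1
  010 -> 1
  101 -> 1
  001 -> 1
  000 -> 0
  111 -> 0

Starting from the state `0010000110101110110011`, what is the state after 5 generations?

1111001111111011111111
0001111000001110000000
0011001100011011000000
0111111110111111100000
1100000011100000110000

1100000011100000110000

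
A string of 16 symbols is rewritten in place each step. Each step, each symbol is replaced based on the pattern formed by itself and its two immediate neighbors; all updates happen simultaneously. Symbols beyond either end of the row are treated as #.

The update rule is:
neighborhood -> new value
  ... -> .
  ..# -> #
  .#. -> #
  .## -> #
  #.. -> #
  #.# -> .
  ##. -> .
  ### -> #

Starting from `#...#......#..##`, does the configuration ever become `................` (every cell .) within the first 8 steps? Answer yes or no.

.#.###....######
.#.##.#..#######
.#.#..##########
.#.#############
.#.#############  (fixed point — unchanged through step 8)
step 8 is .#.#############, still not uniform .

no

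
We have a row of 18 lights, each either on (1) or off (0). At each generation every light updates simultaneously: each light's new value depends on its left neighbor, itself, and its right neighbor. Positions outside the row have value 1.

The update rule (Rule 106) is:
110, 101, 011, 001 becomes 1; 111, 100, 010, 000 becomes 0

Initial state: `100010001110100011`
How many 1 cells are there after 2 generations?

generation 1: 100100011011000110
generation 2: 101000111111001111
count of 1: 12

12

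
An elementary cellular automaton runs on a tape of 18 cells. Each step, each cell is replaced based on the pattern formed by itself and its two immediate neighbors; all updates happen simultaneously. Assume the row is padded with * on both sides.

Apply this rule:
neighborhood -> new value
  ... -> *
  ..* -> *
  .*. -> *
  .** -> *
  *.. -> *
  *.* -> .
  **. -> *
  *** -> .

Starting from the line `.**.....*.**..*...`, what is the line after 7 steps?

.********.********

.********.********
.*......*.*.......
.********.********  (repeats step 1; period 2)
step 7: .********.********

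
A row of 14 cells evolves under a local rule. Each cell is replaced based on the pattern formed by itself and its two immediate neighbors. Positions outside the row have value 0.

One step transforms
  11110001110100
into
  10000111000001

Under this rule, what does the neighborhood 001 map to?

At position 6 the neighborhood is 001; the next row has 1 there.

1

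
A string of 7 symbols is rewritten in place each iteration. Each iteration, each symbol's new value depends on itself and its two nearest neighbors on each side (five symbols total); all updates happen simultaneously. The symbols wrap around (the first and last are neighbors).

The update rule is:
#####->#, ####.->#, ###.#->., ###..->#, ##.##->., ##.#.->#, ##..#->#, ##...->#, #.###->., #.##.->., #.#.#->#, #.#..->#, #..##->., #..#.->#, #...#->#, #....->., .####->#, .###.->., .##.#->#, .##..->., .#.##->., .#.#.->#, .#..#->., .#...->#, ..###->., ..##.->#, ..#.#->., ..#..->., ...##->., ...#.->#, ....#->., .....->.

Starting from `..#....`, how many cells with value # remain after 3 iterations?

3

.#.#...
#.###..
....###
count of #: 3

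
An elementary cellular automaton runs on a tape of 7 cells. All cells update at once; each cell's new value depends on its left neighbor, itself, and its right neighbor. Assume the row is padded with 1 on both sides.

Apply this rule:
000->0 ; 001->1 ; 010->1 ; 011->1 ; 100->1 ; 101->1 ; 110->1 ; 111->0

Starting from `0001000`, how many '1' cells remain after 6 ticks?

6

1011101
1110111
0011100
1110111  (repeats tick 2; period 2)
tick 6: 1110111
count of 1: 6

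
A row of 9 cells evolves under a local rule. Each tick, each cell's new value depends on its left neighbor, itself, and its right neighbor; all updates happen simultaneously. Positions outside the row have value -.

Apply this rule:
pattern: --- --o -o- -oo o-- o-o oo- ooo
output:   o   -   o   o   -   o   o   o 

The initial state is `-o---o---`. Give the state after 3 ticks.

-oooooooo

-o-o-o-oo
-oooooooo
-oooooooo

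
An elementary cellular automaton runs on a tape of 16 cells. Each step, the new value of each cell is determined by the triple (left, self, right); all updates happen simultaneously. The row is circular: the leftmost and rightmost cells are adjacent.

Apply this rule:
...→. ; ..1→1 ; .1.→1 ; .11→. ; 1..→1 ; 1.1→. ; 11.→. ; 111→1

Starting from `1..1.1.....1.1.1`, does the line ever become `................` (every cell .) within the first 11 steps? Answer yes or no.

no

step 1: .111.11...11.1..
step 2: 1.1....1.1...11.
step 3: 1.11..11.11.1...
step 4: 1...11......11.1
step 5: .1.1..1....1....
step 6: 11.11111..111...
step 7: ....111.11.1.1.1
step 8: 1..1.1.....1.1.1  (repeats step 0; period 8)
step 11: 1.11..11.11.1...
step 11 is 1.11..11.11.1..., still not uniform .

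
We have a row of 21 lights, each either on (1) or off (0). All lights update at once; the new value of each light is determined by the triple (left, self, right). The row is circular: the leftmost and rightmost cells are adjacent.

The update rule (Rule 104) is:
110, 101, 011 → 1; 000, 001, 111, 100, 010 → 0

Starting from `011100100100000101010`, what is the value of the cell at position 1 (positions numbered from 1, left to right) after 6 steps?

0

step 1: 010100000000000010100
step 2: 001000000000000001000
step 3: 000000000000000000000
step 4: 000000000000000000000  (fixed point — unchanged through step 6)
position 1 holds 0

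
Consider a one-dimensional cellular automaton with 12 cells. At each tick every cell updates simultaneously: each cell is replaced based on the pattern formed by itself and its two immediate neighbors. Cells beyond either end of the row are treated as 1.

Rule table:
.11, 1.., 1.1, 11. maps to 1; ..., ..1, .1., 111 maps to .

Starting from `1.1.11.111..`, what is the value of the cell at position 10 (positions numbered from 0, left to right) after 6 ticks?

1

11.11111.11.
.111...11111
11.11..1....
.11111..1...
11...11..1..
.11..111..1.
position 10 holds 1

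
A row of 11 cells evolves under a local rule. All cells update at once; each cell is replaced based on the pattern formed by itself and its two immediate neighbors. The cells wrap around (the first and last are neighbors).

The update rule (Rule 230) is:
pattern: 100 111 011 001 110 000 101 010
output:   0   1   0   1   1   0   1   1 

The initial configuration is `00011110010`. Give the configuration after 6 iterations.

11110111011

00101110110
01110111010
10111011110
11011101111
11101110111
11110111011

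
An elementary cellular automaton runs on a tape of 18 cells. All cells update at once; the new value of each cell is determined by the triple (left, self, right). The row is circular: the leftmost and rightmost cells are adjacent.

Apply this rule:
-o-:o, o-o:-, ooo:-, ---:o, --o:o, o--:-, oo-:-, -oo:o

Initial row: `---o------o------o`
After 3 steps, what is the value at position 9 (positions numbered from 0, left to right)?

-ooo-oooooo-oooooo
-o---o------o-----
oo-ooo-oooooo-oooo
position 9 holds o

o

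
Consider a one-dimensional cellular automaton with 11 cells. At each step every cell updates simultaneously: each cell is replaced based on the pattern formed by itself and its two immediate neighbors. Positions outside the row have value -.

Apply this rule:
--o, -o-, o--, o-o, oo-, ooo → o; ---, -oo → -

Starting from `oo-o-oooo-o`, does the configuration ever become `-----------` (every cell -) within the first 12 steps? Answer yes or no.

-oooo-ooooo
o-oooo-oooo
oo-oooo-ooo
-oo-oooo-oo
o-oo-oooo-o
oo-oo-ooooo
-oo-oo-oooo
o-oo-oo-ooo
oo-oo-oo-oo
-oo-oo-oo-o
o-oo-oo-ooo  (repeats step 8; period 3)
step 12: oo-oo-oo-oo
step 12 is oo-oo-oo-oo, still not uniform -

no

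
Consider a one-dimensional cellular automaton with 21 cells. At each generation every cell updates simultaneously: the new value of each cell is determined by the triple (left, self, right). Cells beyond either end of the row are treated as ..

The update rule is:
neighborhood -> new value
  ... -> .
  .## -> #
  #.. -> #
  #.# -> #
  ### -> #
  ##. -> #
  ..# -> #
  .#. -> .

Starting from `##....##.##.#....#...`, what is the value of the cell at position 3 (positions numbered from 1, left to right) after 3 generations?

#

###..#######.#..#.#..
#############.##.#.#.
#################.#.#
position 3 holds #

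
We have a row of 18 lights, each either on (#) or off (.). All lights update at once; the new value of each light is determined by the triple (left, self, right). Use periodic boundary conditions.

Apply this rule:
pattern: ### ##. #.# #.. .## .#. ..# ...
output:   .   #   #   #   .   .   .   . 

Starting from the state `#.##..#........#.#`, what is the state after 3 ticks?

##.##..#........#.
.##.##..#........#
#.##.##..#........

#.##.##..#........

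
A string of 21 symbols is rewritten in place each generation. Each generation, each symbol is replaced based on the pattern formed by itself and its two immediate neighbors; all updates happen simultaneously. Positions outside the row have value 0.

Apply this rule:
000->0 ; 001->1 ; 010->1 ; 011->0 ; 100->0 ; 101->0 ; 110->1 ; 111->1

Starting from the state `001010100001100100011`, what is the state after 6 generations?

101010101010100101101

011010100010101100101
101010100110100101101
101010101010101100101
101010101010100101101
101010101010101100101  (repeats generation 3; period 2)
generation 6: 101010101010100101101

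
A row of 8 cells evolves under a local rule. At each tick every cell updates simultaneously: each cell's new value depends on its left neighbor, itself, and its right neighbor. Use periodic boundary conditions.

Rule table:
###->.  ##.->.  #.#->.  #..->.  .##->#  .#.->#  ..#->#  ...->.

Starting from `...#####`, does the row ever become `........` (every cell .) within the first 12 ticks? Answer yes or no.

..##....
.##.....
##......
#......#
......##
.....##.
....##..
...##...
..##....  (repeats tick 1; period 8)
tick 12: #......#
tick 12 is #......#, still not uniform .

no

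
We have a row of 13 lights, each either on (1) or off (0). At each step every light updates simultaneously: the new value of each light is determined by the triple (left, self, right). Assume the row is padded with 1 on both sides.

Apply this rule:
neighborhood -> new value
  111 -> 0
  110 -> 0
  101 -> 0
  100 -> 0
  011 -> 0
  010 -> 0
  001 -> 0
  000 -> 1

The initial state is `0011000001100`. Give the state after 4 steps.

0000011100000
0111000001110
0000011100000  (repeats step 1; period 2)
step 4: 0111000001110

0111000001110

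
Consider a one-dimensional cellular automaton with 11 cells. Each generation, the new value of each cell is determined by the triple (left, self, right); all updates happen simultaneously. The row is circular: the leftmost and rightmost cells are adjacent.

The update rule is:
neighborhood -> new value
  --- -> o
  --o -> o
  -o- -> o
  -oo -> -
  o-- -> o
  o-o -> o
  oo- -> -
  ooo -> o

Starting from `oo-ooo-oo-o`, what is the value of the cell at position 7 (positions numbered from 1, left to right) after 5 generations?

o

o-o-o-o--o-
ooooooooooo
ooooooooooo  (fixed point — unchanged through generation 5)
position 7 holds o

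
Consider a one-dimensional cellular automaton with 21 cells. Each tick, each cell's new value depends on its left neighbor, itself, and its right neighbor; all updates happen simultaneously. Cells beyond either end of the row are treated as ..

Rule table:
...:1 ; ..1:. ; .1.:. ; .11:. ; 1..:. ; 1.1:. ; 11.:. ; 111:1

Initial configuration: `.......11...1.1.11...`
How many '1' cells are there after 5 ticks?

111111....1........11
.1111..11...111111...
..11......1..1111..11
1....1111.....11.....
..11..11..111....1111
count of 1: 11

11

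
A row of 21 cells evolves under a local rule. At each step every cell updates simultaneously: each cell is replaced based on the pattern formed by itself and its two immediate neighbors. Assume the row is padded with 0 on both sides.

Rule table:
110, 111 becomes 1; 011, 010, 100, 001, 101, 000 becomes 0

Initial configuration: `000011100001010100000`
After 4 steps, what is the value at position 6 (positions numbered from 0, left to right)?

000001100000000000000
000000100000000000000
000000000000000000000
000000000000000000000
position 6 holds 0

0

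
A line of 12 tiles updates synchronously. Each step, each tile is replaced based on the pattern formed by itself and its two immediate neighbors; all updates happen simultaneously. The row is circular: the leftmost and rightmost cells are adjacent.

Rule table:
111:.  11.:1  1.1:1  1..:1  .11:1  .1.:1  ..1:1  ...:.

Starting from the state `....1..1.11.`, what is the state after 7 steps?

...111111111
1.11.......1
11111.....11
....11...11.
...1111.1111
1.11..111..1
1111111.1111

1111111.1111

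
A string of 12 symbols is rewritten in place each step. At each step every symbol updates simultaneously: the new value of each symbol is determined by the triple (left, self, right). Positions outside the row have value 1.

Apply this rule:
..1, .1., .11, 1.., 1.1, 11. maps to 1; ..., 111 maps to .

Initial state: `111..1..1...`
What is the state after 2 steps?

..11111111.1
111......111

111......111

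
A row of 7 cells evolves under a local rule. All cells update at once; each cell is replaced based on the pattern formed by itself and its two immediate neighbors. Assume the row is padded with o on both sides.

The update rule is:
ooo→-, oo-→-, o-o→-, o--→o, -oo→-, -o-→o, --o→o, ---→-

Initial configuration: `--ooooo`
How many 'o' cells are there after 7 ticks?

4

tick 1: oo-----
tick 2: --o---o
tick 3: oooo-o-
tick 4: -----o-
tick 5: o---oo-
tick 6: -o-o---
tick 7: -o-oo-o
count of o: 4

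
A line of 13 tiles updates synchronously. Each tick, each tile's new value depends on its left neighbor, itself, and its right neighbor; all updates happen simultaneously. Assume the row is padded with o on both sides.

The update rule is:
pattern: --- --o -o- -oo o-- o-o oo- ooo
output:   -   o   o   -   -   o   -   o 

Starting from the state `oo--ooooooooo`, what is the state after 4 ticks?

tick 1: o--o-oooooooo
tick 2: --ooo-ooooooo
tick 3: -o-o-o-oooooo
tick 4: ooooooo-ooooo

ooooooo-ooooo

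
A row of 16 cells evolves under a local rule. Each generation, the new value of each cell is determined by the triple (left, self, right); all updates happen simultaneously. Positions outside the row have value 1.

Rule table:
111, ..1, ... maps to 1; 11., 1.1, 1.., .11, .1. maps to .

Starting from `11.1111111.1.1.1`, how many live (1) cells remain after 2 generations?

1...11111.......
..11.111..111111
count of 1: 11

11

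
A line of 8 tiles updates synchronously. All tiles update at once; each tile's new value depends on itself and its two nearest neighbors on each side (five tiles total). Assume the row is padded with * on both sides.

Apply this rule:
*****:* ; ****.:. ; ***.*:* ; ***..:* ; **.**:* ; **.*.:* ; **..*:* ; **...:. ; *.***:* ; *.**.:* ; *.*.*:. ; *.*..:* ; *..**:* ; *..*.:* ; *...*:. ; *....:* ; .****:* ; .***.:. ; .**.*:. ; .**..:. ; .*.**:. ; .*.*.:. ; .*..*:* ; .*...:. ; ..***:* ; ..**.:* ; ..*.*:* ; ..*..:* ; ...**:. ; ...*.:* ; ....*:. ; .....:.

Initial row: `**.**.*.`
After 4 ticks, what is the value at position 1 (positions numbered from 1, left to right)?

*

.***.*..
**.*****
.*******
********
position 1 holds *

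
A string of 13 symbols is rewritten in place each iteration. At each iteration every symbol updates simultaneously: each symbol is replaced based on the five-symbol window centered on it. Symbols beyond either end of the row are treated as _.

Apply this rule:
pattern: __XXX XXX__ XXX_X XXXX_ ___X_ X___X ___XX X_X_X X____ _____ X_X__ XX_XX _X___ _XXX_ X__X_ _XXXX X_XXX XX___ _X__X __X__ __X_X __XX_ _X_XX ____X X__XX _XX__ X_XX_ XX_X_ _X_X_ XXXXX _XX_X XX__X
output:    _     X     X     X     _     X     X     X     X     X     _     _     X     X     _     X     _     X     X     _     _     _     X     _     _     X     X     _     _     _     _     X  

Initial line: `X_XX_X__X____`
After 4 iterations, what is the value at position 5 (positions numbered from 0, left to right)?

X

iteration 1: _XX___X__XXXX
iteration 2: X_XXX__X__XXX
iteration 3: _X_XXX__X__XX
iteration 4: __X_XXX__X__X
position 5 holds X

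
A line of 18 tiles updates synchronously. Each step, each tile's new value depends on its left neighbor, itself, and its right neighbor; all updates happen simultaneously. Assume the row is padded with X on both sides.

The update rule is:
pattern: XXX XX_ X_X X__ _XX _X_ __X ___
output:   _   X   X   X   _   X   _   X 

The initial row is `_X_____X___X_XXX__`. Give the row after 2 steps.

_____XX__XX_XX__XX

step 1: XXXXXX_XXX_XX__XX_
step 2: _____XX__XX_XX__XX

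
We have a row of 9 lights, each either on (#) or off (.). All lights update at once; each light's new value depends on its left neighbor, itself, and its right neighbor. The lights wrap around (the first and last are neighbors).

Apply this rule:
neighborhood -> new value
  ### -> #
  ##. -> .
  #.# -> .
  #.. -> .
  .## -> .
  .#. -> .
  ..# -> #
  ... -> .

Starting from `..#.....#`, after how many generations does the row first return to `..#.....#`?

9

.#.....#.
#.....#..
.....#..#
....#..#.
...#..#..
..#..#...
.#..#....
#..#.....
..#.....#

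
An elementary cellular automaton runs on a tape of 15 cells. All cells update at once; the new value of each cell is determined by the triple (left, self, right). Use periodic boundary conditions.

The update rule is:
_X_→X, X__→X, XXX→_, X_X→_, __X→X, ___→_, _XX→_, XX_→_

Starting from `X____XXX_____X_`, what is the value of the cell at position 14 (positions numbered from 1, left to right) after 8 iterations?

_

iteration 1: XX__X___X___XX_
iteration 2: __XXXX_XXX_X___
iteration 3: _X_________XX__
iteration 4: XXX_______X__X_
iteration 5: ___X_____XXXXX_
iteration 6: __XXX___X_____X
iteration 7: XX___X_XXX___XX
iteration 8: __X_XX____X_X__
position 14 holds _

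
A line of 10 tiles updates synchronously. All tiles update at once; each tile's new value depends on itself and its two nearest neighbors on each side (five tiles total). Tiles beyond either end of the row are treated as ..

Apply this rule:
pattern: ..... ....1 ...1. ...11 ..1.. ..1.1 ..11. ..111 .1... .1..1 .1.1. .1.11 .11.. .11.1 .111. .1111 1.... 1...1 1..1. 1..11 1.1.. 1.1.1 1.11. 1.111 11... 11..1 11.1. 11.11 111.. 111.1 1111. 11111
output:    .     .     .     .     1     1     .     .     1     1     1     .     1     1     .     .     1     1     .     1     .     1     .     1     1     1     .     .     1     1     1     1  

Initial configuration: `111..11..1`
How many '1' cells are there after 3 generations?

5

..111.11.1
....1..1..
....11.111
count of 1: 5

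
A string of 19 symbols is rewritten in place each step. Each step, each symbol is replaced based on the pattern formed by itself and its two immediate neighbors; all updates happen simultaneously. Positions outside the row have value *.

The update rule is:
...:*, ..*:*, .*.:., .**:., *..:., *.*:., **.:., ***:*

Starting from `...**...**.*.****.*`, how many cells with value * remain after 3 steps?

11

step 1: .**...**......**...
step 2: ....**...*****...**
step 3: .***...**.***..**.*
count of *: 11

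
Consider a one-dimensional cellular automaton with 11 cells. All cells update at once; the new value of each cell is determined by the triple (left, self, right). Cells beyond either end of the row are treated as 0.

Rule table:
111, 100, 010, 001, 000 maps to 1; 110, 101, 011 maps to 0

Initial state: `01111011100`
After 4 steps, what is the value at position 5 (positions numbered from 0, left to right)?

0

step 1: 10110001011
step 2: 10001111000
step 3: 11110110111
step 4: 01100000010
position 5 holds 0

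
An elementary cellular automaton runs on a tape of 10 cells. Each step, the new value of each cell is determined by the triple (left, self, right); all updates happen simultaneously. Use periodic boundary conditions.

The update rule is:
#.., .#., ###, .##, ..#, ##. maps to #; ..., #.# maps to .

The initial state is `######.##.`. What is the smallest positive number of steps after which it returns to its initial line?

1

######.##.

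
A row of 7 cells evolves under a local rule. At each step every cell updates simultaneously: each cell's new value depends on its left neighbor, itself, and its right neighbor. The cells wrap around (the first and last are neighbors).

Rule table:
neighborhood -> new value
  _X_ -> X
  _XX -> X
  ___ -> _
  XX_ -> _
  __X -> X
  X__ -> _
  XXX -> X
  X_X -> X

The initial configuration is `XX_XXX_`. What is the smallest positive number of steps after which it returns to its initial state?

7

X_XXX_X
_XXX_XX
XXX_XX_
XX_XX_X
X_XX_XX
_XX_XXX
XX_XXX_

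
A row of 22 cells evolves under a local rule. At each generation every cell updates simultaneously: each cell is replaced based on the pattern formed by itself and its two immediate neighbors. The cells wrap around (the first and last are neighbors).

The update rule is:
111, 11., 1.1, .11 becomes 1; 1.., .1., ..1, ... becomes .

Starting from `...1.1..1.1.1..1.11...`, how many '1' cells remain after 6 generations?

generation 1: ....1....1.1....111...
generation 2: ..........1.....111...
generation 3: ................111...
generation 4: ................111...  (fixed point — unchanged through generation 6)
count of 1: 3

3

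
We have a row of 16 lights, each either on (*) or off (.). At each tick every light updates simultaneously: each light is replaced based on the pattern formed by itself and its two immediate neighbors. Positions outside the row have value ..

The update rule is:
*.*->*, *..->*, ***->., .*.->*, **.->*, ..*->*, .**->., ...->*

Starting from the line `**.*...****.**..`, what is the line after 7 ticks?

****...**.******

.******...**.***
*.....****.**..*
******...**.****
.....****.**...*
*****...**.*****
....****.**....*
****...**.******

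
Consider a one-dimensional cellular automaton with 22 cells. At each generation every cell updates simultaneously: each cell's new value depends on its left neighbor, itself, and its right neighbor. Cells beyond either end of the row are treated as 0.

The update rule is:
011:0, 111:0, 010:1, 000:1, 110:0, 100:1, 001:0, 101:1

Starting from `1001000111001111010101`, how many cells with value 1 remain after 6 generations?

9

1101110000100000111111
0010001110111110000000
1011100001000001111111
1100011101111100000000
0011000010000011111111
1000111011111000000000
count of 1: 9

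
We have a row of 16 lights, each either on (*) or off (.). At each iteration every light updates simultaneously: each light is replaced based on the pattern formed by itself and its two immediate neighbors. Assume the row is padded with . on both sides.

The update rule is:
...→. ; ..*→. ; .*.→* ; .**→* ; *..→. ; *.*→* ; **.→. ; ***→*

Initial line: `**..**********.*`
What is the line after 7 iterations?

*...*********.**
*...********.**.
*...*******.**..
*...******.**...
*...*****.**....
*...****.**.....
*...***.**......

*...***.**......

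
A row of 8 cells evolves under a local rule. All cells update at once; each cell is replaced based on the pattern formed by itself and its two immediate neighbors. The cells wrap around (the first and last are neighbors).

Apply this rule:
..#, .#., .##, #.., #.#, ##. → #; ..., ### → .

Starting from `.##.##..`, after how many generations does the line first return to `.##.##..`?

6

#######.
#.....##
##...##.
###.####
..###...
.##.##..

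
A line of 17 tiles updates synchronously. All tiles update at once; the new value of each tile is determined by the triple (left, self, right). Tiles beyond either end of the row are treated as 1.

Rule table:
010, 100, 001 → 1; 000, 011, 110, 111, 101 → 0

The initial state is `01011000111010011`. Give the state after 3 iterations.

00000000011110100

01000101000011100
01101101100100011
00000000011110100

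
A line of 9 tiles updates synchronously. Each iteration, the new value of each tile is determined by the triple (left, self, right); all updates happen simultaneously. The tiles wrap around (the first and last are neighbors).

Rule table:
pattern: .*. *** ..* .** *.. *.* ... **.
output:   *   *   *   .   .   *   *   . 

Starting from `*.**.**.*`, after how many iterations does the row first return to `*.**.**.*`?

6

.*..*..*.
**.**.**.
..*..*..*
.**.**.**
*..*..*..
*.**.**.*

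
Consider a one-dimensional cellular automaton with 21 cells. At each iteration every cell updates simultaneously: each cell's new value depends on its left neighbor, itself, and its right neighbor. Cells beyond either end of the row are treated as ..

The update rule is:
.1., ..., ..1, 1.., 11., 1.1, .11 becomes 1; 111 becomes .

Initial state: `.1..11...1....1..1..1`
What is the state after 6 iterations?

iteration 1: 111111111111111111111
iteration 2: 1...................1
iteration 3: 111111111111111111111  (repeats iteration 1; period 2)
iteration 6: 1...................1

1...................1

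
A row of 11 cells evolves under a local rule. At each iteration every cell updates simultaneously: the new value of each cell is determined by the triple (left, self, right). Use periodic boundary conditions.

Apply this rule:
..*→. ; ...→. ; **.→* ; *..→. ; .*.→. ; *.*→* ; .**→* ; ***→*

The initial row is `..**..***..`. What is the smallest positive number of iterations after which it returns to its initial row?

1

..**..***..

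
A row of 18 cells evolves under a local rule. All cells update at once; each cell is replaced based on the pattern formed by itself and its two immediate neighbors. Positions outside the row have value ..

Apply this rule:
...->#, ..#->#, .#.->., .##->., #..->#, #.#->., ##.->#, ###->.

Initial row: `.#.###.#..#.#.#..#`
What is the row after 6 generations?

#....#..##.....##.
.####.##.######.##
#...#..#......#..#
.###.##.######.##.
#..#..#......#..##
.##.##.######.##.#

.##.##.######.##.#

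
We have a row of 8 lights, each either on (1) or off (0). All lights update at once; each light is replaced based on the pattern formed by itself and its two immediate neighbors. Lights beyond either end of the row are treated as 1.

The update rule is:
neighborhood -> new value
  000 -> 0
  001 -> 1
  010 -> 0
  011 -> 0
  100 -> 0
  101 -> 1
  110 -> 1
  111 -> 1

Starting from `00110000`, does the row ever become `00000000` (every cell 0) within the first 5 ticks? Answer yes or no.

no

01010001
10100010
11000101
11001010
11010101
tick 5 is 11010101, still not uniform 0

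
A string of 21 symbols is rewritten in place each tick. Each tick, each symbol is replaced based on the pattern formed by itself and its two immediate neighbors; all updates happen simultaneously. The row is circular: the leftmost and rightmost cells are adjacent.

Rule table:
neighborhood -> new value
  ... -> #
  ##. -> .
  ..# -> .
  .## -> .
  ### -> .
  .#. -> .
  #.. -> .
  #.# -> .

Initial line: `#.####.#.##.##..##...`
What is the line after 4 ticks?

##################...

...................#.
##################...
...................#.  (repeats tick 1; period 2)
tick 4: ##################...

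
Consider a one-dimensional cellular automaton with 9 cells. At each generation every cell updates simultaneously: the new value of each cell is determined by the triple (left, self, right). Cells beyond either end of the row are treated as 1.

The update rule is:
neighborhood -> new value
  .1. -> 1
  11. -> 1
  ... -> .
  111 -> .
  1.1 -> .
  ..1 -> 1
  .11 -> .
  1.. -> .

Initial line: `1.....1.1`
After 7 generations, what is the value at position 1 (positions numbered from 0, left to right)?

.

1....11..
1...1.1.1
1..11.1..
1.1.1.1.1
1.1.1.1..
1.1.1.1.1  (repeats generation 4; period 2)
generation 7: 1.1.1.1..
position 1 holds .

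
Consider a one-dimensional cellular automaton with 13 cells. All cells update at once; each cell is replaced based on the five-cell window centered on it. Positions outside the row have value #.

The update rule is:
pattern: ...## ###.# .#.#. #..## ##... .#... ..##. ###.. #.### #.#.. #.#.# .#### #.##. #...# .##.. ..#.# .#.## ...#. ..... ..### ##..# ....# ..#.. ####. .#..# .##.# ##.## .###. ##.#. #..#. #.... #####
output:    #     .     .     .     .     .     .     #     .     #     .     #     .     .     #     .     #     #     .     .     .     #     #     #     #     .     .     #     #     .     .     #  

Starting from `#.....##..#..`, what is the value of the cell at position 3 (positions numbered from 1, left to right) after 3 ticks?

#...##.#..##.
#..#..###....
#..##..##..##
position 3 holds .

.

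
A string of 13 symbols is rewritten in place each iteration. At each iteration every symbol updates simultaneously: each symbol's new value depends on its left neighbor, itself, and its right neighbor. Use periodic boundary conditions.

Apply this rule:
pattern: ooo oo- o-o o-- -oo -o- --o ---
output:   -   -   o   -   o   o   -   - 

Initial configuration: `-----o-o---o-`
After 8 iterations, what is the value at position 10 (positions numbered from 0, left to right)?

-----ooo---o-
-----o-----o-
-----o-----o-  (fixed point — unchanged through iteration 8)
position 10 holds -

-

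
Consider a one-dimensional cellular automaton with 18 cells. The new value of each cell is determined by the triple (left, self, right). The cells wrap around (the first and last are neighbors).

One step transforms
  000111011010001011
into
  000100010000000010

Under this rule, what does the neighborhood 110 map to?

At position 5 the neighborhood is 110; the next row has 0 there.

0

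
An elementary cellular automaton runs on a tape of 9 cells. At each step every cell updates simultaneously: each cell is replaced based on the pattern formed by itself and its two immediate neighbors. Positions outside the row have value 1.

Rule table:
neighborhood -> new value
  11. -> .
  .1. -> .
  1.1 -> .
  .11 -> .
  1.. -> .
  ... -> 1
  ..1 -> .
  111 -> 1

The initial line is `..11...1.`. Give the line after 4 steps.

.......1.

.....1...
.111...1.
..1..1...
.......1.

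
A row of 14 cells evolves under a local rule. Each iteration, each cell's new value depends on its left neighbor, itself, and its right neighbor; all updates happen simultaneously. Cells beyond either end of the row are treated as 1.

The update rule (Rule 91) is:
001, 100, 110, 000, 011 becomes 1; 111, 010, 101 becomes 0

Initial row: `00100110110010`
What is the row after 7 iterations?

00000000111110

iteration 1: 11011110111100
iteration 2: 01010010100111
iteration 3: 00001100011100
iteration 4: 11111111110111
iteration 5: 00000000010100
iteration 6: 11111111100011
iteration 7: 00000000111110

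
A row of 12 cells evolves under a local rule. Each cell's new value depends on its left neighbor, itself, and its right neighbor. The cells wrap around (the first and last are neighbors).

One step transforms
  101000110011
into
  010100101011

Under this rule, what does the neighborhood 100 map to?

1

At position 3 the neighborhood is 100; the next row has 1 there.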